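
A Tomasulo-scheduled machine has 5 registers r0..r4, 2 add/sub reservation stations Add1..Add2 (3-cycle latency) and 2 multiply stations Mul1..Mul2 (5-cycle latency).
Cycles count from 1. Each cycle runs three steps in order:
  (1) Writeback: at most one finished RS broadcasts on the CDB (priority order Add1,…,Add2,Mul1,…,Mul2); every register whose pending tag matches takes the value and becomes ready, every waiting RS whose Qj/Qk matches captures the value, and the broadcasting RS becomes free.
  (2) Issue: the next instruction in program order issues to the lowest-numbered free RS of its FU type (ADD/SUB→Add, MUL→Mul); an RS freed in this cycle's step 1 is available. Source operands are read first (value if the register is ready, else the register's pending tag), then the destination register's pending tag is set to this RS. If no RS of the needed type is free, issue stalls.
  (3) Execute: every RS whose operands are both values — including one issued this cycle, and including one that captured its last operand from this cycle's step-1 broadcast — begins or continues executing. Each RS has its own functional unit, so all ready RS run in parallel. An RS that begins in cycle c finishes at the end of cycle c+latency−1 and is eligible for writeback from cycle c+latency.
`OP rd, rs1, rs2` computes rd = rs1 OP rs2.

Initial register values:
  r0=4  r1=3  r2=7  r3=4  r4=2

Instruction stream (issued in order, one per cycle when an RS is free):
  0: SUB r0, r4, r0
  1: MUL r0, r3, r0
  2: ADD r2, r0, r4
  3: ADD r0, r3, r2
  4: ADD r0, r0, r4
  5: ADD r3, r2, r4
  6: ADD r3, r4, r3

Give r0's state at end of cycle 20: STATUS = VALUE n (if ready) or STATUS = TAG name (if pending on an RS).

STATUS = VALUE 0

c1: issue SUB r0<-Add1 | r0:Add1,r1:3,r2:7,r3:4,r4:2
c2: issue MUL r0<-Mul1 | r0:Mul1,r1:3,r2:7,r3:4,r4:2
c3: issue ADD r2<-Add2 | r0:Mul1,r1:3,r2:Add2,r3:4,r4:2
c4: CDB Add1=-2; issue ADD r0<-Add1 | r0:Add1,r1:3,r2:Add2,r3:4,r4:2
c5: stall | r0:Add1,r1:3,r2:Add2,r3:4,r4:2
c6: stall | r0:Add1,r1:3,r2:Add2,r3:4,r4:2
c7: stall | r0:Add1,r1:3,r2:Add2,r3:4,r4:2
c8: stall | r0:Add1,r1:3,r2:Add2,r3:4,r4:2
c9: CDB Mul1=-8; stall | r0:Add1,r1:3,r2:Add2,r3:4,r4:2
c10: stall | r0:Add1,r1:3,r2:Add2,r3:4,r4:2
c11: stall | r0:Add1,r1:3,r2:Add2,r3:4,r4:2
c12: CDB Add2=-6; issue ADD r0<-Add2 | r0:Add2,r1:3,r2:-6,r3:4,r4:2
c13: stall | r0:Add2,r1:3,r2:-6,r3:4,r4:2
c14: stall | r0:Add2,r1:3,r2:-6,r3:4,r4:2
c15: CDB Add1=-2; issue ADD r3<-Add1 | r0:Add2,r1:3,r2:-6,r3:Add1,r4:2
c16: stall | r0:Add2,r1:3,r2:-6,r3:Add1,r4:2
c17: stall | r0:Add2,r1:3,r2:-6,r3:Add1,r4:2
c18: CDB Add1=-4; issue ADD r3<-Add1 | r0:Add2,r1:3,r2:-6,r3:Add1,r4:2
c19: CDB Add2=0 | r0:0,r1:3,r2:-6,r3:Add1,r4:2
c20: - | r0:0,r1:3,r2:-6,r3:Add1,r4:2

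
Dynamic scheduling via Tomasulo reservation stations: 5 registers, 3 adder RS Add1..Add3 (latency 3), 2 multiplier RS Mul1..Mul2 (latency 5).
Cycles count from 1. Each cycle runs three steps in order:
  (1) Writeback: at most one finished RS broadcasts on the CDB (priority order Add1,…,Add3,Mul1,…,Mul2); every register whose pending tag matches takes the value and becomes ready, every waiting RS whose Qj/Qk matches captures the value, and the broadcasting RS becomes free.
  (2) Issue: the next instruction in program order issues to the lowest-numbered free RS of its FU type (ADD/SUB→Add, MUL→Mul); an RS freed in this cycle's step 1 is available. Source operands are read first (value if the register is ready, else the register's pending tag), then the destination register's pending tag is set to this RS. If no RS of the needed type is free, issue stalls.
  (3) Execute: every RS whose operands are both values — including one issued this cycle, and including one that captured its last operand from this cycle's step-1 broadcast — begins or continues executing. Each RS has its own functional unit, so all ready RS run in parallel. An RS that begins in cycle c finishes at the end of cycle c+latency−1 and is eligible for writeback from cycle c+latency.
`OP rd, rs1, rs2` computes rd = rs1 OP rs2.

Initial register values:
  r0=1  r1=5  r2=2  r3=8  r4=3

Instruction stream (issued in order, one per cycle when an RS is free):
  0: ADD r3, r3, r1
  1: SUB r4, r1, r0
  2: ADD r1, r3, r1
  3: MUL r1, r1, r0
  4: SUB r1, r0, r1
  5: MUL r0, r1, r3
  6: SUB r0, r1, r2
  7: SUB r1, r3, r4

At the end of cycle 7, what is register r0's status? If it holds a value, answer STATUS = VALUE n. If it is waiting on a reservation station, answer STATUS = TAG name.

STATUS = TAG Add2

c1: issue ADD r3<-Add1 | r0:1,r1:5,r2:2,r3:Add1,r4:3
c2: issue SUB r4<-Add2 | r0:1,r1:5,r2:2,r3:Add1,r4:Add2
c3: issue ADD r1<-Add3 | r0:1,r1:Add3,r2:2,r3:Add1,r4:Add2
c4: CDB Add1=13; issue MUL r1<-Mul1 | r0:1,r1:Mul1,r2:2,r3:13,r4:Add2
c5: CDB Add2=4; issue SUB r1<-Add1 | r0:1,r1:Add1,r2:2,r3:13,r4:4
c6: issue MUL r0<-Mul2 | r0:Mul2,r1:Add1,r2:2,r3:13,r4:4
c7: CDB Add3=18; issue SUB r0<-Add2 | r0:Add2,r1:Add1,r2:2,r3:13,r4:4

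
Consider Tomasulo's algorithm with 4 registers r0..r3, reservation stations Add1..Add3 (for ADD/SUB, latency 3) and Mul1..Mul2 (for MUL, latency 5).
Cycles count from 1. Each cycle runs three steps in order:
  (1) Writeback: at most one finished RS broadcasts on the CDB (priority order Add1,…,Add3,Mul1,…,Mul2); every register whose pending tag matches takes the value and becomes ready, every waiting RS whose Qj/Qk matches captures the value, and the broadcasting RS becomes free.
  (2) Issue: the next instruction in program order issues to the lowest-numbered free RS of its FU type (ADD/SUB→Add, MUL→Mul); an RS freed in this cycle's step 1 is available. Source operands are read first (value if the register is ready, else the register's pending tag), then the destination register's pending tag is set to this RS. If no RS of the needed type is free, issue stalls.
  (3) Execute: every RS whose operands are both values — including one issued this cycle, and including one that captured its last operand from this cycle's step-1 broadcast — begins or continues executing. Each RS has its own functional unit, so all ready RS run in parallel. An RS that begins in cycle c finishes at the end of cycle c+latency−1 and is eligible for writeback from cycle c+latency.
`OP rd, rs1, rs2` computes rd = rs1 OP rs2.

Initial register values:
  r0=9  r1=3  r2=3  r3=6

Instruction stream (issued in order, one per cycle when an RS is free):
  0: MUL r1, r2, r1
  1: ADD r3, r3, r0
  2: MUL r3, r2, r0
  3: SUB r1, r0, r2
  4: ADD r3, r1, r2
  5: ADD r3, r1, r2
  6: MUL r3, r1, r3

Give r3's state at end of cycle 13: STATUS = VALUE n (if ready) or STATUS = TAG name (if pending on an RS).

cycle 1: issue MUL r1<-Mul1 // r0:9,r1:Mul1,r2:3,r3:6
cycle 2: issue ADD r3<-Add1 // r0:9,r1:Mul1,r2:3,r3:Add1
cycle 3: issue MUL r3<-Mul2 // r0:9,r1:Mul1,r2:3,r3:Mul2
cycle 4: issue SUB r1<-Add2 // r0:9,r1:Add2,r2:3,r3:Mul2
cycle 5: CDB Add1=15; issue ADD r3<-Add1 // r0:9,r1:Add2,r2:3,r3:Add1
cycle 6: CDB Mul1=9; issue ADD r3<-Add3 // r0:9,r1:Add2,r2:3,r3:Add3
cycle 7: CDB Add2=6; issue MUL r3<-Mul1 // r0:9,r1:6,r2:3,r3:Mul1
cycle 8: CDB Mul2=27 // r0:9,r1:6,r2:3,r3:Mul1
cycle 9: - // r0:9,r1:6,r2:3,r3:Mul1
cycle 10: CDB Add1=9 // r0:9,r1:6,r2:3,r3:Mul1
cycle 11: CDB Add3=9 // r0:9,r1:6,r2:3,r3:Mul1
cycle 12: - // r0:9,r1:6,r2:3,r3:Mul1
cycle 13: - // r0:9,r1:6,r2:3,r3:Mul1

STATUS = TAG Mul1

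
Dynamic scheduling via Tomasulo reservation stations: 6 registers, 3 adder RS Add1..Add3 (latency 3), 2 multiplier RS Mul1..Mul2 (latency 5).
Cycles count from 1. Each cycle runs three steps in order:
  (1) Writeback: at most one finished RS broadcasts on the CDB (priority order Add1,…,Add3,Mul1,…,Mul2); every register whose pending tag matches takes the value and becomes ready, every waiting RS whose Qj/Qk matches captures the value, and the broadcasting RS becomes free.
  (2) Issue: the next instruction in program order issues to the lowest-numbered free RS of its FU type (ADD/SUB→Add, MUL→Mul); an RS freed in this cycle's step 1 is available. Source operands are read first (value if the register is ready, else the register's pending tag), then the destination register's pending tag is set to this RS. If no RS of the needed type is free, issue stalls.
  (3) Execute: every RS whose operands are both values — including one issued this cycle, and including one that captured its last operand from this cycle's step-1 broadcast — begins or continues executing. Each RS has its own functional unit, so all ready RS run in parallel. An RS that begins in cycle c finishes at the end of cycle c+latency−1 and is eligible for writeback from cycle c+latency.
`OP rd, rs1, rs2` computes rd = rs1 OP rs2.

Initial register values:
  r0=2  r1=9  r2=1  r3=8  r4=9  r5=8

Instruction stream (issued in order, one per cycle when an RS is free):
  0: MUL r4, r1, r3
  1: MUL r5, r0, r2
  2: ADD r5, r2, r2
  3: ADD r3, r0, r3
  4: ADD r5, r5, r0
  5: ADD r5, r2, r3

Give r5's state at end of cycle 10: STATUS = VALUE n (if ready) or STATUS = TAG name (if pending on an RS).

STATUS = VALUE 11

c1: issue MUL r4<-Mul1 | r0:2,r1:9,r2:1,r3:8,r4:Mul1,r5:8
c2: issue MUL r5<-Mul2 | r0:2,r1:9,r2:1,r3:8,r4:Mul1,r5:Mul2
c3: issue ADD r5<-Add1 | r0:2,r1:9,r2:1,r3:8,r4:Mul1,r5:Add1
c4: issue ADD r3<-Add2 | r0:2,r1:9,r2:1,r3:Add2,r4:Mul1,r5:Add1
c5: issue ADD r5<-Add3 | r0:2,r1:9,r2:1,r3:Add2,r4:Mul1,r5:Add3
c6: CDB Add1=2; issue ADD r5<-Add1 | r0:2,r1:9,r2:1,r3:Add2,r4:Mul1,r5:Add1
c7: CDB Add2=10 | r0:2,r1:9,r2:1,r3:10,r4:Mul1,r5:Add1
c8: CDB Mul1=72 | r0:2,r1:9,r2:1,r3:10,r4:72,r5:Add1
c9: CDB Add3=4 | r0:2,r1:9,r2:1,r3:10,r4:72,r5:Add1
c10: CDB Add1=11 | r0:2,r1:9,r2:1,r3:10,r4:72,r5:11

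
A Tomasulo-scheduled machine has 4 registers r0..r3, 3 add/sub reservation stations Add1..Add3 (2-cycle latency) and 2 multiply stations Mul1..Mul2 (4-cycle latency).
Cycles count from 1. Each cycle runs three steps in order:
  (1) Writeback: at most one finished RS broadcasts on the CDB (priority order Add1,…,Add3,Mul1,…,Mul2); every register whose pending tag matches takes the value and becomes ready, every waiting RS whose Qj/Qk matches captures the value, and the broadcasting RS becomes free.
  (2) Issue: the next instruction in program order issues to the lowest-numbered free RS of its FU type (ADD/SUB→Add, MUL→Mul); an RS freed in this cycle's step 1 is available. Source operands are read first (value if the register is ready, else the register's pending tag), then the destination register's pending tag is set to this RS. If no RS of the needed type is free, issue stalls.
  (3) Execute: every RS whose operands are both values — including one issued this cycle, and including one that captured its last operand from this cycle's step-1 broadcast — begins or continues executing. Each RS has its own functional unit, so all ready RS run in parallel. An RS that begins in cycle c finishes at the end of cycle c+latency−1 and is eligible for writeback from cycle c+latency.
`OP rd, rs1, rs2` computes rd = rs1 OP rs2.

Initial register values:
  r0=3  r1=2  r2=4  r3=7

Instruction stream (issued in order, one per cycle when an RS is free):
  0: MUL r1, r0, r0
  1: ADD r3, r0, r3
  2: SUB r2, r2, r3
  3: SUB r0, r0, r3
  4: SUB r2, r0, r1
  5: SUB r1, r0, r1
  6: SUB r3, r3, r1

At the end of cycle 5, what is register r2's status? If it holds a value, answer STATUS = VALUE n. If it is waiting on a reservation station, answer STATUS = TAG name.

STATUS = TAG Add3

c1: issue MUL r1<-Mul1 | r0:3,r1:Mul1,r2:4,r3:7
c2: issue ADD r3<-Add1 | r0:3,r1:Mul1,r2:4,r3:Add1
c3: issue SUB r2<-Add2 | r0:3,r1:Mul1,r2:Add2,r3:Add1
c4: CDB Add1=10; issue SUB r0<-Add1 | r0:Add1,r1:Mul1,r2:Add2,r3:10
c5: CDB Mul1=9; issue SUB r2<-Add3 | r0:Add1,r1:9,r2:Add3,r3:10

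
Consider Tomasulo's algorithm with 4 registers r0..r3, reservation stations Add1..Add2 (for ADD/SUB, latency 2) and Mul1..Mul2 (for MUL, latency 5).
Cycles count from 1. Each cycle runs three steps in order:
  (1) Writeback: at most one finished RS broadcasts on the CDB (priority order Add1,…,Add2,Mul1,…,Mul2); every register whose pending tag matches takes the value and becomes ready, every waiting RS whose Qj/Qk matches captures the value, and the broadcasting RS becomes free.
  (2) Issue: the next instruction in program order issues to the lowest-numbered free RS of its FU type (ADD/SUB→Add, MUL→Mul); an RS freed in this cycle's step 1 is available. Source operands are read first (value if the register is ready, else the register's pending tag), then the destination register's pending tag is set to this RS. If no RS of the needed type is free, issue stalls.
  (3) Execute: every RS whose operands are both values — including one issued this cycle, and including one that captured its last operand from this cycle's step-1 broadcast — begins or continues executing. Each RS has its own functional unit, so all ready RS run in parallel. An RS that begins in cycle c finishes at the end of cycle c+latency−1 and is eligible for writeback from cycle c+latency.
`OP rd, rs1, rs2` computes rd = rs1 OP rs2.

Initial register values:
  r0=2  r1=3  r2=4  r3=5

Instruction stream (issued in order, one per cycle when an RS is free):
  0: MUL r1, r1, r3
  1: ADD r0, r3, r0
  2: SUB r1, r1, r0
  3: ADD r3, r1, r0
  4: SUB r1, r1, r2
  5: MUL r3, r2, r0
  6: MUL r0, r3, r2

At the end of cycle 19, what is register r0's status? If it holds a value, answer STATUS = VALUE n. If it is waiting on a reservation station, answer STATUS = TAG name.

c1: issue MUL r1<-Mul1 | r0:2,r1:Mul1,r2:4,r3:5
c2: issue ADD r0<-Add1 | r0:Add1,r1:Mul1,r2:4,r3:5
c3: issue SUB r1<-Add2 | r0:Add1,r1:Add2,r2:4,r3:5
c4: CDB Add1=7; issue ADD r3<-Add1 | r0:7,r1:Add2,r2:4,r3:Add1
c5: stall | r0:7,r1:Add2,r2:4,r3:Add1
c6: CDB Mul1=15; stall | r0:7,r1:Add2,r2:4,r3:Add1
c7: stall | r0:7,r1:Add2,r2:4,r3:Add1
c8: CDB Add2=8; issue SUB r1<-Add2 | r0:7,r1:Add2,r2:4,r3:Add1
c9: issue MUL r3<-Mul1 | r0:7,r1:Add2,r2:4,r3:Mul1
c10: CDB Add1=15; issue MUL r0<-Mul2 | r0:Mul2,r1:Add2,r2:4,r3:Mul1
c11: CDB Add2=4 | r0:Mul2,r1:4,r2:4,r3:Mul1
c12: - | r0:Mul2,r1:4,r2:4,r3:Mul1
c13: - | r0:Mul2,r1:4,r2:4,r3:Mul1
c14: CDB Mul1=28 | r0:Mul2,r1:4,r2:4,r3:28
c15: - | r0:Mul2,r1:4,r2:4,r3:28
c16: - | r0:Mul2,r1:4,r2:4,r3:28
c17: - | r0:Mul2,r1:4,r2:4,r3:28
c18: - | r0:Mul2,r1:4,r2:4,r3:28
c19: CDB Mul2=112 | r0:112,r1:4,r2:4,r3:28

STATUS = VALUE 112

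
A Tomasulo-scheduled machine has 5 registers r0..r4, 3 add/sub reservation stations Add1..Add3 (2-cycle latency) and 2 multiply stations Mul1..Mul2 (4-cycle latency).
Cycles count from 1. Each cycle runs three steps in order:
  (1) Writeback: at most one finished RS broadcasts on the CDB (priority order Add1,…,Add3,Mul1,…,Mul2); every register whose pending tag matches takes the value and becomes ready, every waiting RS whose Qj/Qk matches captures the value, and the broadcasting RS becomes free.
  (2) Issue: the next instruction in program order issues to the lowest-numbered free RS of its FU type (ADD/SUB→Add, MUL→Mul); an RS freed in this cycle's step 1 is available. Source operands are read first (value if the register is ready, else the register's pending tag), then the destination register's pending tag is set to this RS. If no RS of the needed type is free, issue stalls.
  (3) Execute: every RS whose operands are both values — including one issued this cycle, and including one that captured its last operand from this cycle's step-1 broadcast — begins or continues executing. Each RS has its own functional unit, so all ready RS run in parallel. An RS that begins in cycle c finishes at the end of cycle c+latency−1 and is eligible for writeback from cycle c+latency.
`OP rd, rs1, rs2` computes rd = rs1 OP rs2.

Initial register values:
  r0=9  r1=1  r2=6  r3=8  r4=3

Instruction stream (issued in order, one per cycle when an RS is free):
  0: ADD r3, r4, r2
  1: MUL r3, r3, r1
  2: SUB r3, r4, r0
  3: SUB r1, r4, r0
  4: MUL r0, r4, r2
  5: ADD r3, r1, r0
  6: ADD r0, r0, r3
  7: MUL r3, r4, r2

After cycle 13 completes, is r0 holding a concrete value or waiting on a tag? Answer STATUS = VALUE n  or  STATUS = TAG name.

cycle 1: issue ADD r3<-Add1 // r0:9,r1:1,r2:6,r3:Add1,r4:3
cycle 2: issue MUL r3<-Mul1 // r0:9,r1:1,r2:6,r3:Mul1,r4:3
cycle 3: CDB Add1=9; issue SUB r3<-Add1 // r0:9,r1:1,r2:6,r3:Add1,r4:3
cycle 4: issue SUB r1<-Add2 // r0:9,r1:Add2,r2:6,r3:Add1,r4:3
cycle 5: CDB Add1=-6; issue MUL r0<-Mul2 // r0:Mul2,r1:Add2,r2:6,r3:-6,r4:3
cycle 6: CDB Add2=-6; issue ADD r3<-Add1 // r0:Mul2,r1:-6,r2:6,r3:Add1,r4:3
cycle 7: CDB Mul1=9; issue ADD r0<-Add2 // r0:Add2,r1:-6,r2:6,r3:Add1,r4:3
cycle 8: issue MUL r3<-Mul1 // r0:Add2,r1:-6,r2:6,r3:Mul1,r4:3
cycle 9: CDB Mul2=18 // r0:Add2,r1:-6,r2:6,r3:Mul1,r4:3
cycle 10: - // r0:Add2,r1:-6,r2:6,r3:Mul1,r4:3
cycle 11: CDB Add1=12 // r0:Add2,r1:-6,r2:6,r3:Mul1,r4:3
cycle 12: CDB Mul1=18 // r0:Add2,r1:-6,r2:6,r3:18,r4:3
cycle 13: CDB Add2=30 // r0:30,r1:-6,r2:6,r3:18,r4:3

STATUS = VALUE 30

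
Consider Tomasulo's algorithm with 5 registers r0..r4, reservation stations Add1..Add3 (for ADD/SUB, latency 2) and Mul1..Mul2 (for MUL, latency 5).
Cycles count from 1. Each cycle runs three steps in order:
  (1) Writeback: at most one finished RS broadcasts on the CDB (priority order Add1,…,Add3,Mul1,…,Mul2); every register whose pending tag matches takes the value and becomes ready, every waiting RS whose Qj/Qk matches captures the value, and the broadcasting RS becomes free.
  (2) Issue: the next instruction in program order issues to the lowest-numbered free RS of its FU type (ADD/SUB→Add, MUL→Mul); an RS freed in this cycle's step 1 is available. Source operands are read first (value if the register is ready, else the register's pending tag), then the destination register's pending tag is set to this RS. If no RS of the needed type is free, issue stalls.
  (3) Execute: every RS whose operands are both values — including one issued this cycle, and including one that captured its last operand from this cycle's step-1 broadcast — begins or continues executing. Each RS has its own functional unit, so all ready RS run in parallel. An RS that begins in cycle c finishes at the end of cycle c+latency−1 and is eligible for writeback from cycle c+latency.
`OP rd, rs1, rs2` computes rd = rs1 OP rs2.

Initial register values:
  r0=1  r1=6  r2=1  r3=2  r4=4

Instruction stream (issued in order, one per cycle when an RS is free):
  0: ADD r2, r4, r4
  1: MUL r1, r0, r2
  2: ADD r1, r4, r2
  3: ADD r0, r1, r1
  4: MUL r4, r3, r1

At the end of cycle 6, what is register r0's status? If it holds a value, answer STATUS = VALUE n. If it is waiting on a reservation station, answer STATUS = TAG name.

STATUS = TAG Add2

c1: issue ADD r2<-Add1 | r0:1,r1:6,r2:Add1,r3:2,r4:4
c2: issue MUL r1<-Mul1 | r0:1,r1:Mul1,r2:Add1,r3:2,r4:4
c3: CDB Add1=8; issue ADD r1<-Add1 | r0:1,r1:Add1,r2:8,r3:2,r4:4
c4: issue ADD r0<-Add2 | r0:Add2,r1:Add1,r2:8,r3:2,r4:4
c5: CDB Add1=12; issue MUL r4<-Mul2 | r0:Add2,r1:12,r2:8,r3:2,r4:Mul2
c6: - | r0:Add2,r1:12,r2:8,r3:2,r4:Mul2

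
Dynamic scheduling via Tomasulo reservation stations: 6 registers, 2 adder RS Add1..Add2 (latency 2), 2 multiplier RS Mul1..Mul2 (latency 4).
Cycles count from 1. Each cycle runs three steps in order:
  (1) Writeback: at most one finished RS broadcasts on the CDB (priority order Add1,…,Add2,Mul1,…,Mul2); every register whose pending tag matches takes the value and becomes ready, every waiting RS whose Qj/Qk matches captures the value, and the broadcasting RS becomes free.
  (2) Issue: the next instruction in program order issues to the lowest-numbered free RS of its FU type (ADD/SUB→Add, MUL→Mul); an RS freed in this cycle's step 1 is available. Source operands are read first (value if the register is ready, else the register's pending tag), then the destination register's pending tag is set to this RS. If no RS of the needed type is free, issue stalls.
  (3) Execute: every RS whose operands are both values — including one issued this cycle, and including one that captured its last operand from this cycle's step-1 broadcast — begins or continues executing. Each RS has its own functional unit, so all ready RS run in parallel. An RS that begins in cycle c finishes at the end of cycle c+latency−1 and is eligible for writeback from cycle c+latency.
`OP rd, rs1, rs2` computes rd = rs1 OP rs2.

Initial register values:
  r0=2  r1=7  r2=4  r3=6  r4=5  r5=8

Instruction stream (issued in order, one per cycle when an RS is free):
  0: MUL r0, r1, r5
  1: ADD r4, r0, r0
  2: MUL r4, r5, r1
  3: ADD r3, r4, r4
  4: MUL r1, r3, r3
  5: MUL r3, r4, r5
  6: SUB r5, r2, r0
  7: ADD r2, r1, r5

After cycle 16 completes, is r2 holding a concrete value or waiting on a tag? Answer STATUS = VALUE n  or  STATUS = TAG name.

STATUS = VALUE 12492

c1: issue MUL r0<-Mul1 | r0:Mul1,r1:7,r2:4,r3:6,r4:5,r5:8
c2: issue ADD r4<-Add1 | r0:Mul1,r1:7,r2:4,r3:6,r4:Add1,r5:8
c3: issue MUL r4<-Mul2 | r0:Mul1,r1:7,r2:4,r3:6,r4:Mul2,r5:8
c4: issue ADD r3<-Add2 | r0:Mul1,r1:7,r2:4,r3:Add2,r4:Mul2,r5:8
c5: CDB Mul1=56; issue MUL r1<-Mul1 | r0:56,r1:Mul1,r2:4,r3:Add2,r4:Mul2,r5:8
c6: stall | r0:56,r1:Mul1,r2:4,r3:Add2,r4:Mul2,r5:8
c7: CDB Add1=112; stall | r0:56,r1:Mul1,r2:4,r3:Add2,r4:Mul2,r5:8
c8: CDB Mul2=56; issue MUL r3<-Mul2 | r0:56,r1:Mul1,r2:4,r3:Mul2,r4:56,r5:8
c9: issue SUB r5<-Add1 | r0:56,r1:Mul1,r2:4,r3:Mul2,r4:56,r5:Add1
c10: CDB Add2=112; issue ADD r2<-Add2 | r0:56,r1:Mul1,r2:Add2,r3:Mul2,r4:56,r5:Add1
c11: CDB Add1=-52 | r0:56,r1:Mul1,r2:Add2,r3:Mul2,r4:56,r5:-52
c12: CDB Mul2=448 | r0:56,r1:Mul1,r2:Add2,r3:448,r4:56,r5:-52
c13: - | r0:56,r1:Mul1,r2:Add2,r3:448,r4:56,r5:-52
c14: CDB Mul1=12544 | r0:56,r1:12544,r2:Add2,r3:448,r4:56,r5:-52
c15: - | r0:56,r1:12544,r2:Add2,r3:448,r4:56,r5:-52
c16: CDB Add2=12492 | r0:56,r1:12544,r2:12492,r3:448,r4:56,r5:-52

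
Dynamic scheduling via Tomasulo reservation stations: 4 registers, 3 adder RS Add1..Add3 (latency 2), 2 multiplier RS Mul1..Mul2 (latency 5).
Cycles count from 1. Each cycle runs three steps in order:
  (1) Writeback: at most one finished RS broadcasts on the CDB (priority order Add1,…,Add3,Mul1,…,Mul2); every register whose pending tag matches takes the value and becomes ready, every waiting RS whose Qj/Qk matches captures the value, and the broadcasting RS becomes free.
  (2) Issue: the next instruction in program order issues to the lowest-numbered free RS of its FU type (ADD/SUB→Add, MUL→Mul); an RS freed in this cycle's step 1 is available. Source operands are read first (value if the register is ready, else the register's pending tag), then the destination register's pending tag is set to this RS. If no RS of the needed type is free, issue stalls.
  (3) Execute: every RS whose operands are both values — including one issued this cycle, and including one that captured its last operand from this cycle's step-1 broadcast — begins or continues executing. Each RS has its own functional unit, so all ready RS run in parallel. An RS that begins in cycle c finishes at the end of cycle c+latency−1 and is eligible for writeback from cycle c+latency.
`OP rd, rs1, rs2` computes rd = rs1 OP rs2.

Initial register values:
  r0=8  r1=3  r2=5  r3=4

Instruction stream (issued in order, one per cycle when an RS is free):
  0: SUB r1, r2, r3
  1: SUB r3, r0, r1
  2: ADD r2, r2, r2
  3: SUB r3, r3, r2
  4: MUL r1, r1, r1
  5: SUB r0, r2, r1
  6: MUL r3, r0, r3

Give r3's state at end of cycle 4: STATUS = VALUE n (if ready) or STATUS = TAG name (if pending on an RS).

c1: issue SUB r1<-Add1 | r0:8,r1:Add1,r2:5,r3:4
c2: issue SUB r3<-Add2 | r0:8,r1:Add1,r2:5,r3:Add2
c3: CDB Add1=1; issue ADD r2<-Add1 | r0:8,r1:1,r2:Add1,r3:Add2
c4: issue SUB r3<-Add3 | r0:8,r1:1,r2:Add1,r3:Add3

STATUS = TAG Add3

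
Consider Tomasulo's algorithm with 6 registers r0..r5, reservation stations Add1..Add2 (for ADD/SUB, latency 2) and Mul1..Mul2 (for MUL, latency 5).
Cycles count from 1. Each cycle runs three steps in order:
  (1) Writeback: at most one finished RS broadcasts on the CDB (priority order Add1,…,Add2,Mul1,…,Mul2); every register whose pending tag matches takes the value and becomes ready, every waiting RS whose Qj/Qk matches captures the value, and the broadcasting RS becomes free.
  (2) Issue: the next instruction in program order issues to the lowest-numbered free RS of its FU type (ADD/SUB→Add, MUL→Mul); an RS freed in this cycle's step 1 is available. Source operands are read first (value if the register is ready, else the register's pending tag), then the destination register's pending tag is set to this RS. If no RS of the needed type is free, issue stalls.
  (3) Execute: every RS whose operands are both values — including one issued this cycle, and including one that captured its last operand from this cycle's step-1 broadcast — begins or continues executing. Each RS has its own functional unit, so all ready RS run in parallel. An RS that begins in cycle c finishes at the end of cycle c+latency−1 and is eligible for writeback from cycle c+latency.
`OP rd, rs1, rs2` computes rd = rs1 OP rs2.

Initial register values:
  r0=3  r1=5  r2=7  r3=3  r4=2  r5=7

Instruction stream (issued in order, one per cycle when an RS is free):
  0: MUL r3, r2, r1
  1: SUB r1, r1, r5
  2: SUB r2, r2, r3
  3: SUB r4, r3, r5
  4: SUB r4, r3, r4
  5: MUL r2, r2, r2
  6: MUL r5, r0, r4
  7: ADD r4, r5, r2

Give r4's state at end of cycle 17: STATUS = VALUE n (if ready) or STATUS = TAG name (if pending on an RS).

  c1: issue MUL r3<-Mul1  regs: r0:3,r1:5,r2:7,r3:Mul1,r4:2,r5:7
  c2: issue SUB r1<-Add1  regs: r0:3,r1:Add1,r2:7,r3:Mul1,r4:2,r5:7
  c3: issue SUB r2<-Add2  regs: r0:3,r1:Add1,r2:Add2,r3:Mul1,r4:2,r5:7
  c4: CDB Add1=-2; issue SUB r4<-Add1  regs: r0:3,r1:-2,r2:Add2,r3:Mul1,r4:Add1,r5:7
  c5: stall  regs: r0:3,r1:-2,r2:Add2,r3:Mul1,r4:Add1,r5:7
  c6: CDB Mul1=35; stall  regs: r0:3,r1:-2,r2:Add2,r3:35,r4:Add1,r5:7
  c7: stall  regs: r0:3,r1:-2,r2:Add2,r3:35,r4:Add1,r5:7
  c8: CDB Add1=28; issue SUB r4<-Add1  regs: r0:3,r1:-2,r2:Add2,r3:35,r4:Add1,r5:7
  c9: CDB Add2=-28; issue MUL r2<-Mul1  regs: r0:3,r1:-2,r2:Mul1,r3:35,r4:Add1,r5:7
  c10: CDB Add1=7; issue MUL r5<-Mul2  regs: r0:3,r1:-2,r2:Mul1,r3:35,r4:7,r5:Mul2
  c11: issue ADD r4<-Add1  regs: r0:3,r1:-2,r2:Mul1,r3:35,r4:Add1,r5:Mul2
  c12: -  regs: r0:3,r1:-2,r2:Mul1,r3:35,r4:Add1,r5:Mul2
  c13: -  regs: r0:3,r1:-2,r2:Mul1,r3:35,r4:Add1,r5:Mul2
  c14: CDB Mul1=784  regs: r0:3,r1:-2,r2:784,r3:35,r4:Add1,r5:Mul2
  c15: CDB Mul2=21  regs: r0:3,r1:-2,r2:784,r3:35,r4:Add1,r5:21
  c16: -  regs: r0:3,r1:-2,r2:784,r3:35,r4:Add1,r5:21
  c17: CDB Add1=805  regs: r0:3,r1:-2,r2:784,r3:35,r4:805,r5:21

STATUS = VALUE 805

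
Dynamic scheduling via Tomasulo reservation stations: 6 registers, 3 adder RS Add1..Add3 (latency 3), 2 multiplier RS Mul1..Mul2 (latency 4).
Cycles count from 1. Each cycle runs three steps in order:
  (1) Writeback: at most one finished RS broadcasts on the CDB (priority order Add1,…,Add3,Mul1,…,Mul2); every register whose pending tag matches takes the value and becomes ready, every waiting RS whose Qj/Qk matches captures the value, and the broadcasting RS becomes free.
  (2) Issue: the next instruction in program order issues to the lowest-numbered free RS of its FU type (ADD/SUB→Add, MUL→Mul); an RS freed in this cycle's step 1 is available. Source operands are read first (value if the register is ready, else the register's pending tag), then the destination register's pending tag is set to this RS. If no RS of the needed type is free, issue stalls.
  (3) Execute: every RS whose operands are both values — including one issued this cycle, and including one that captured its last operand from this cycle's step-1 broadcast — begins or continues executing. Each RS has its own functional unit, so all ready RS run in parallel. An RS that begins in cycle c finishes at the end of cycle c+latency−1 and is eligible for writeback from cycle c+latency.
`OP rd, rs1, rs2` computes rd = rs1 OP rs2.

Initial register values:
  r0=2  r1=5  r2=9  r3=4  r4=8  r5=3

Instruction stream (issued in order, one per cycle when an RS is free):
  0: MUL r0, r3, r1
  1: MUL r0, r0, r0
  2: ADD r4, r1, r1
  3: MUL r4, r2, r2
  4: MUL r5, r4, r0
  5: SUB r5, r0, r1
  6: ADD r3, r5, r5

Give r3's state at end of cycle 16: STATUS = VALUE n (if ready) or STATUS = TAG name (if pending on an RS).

STATUS = VALUE 790

c1: issue MUL r0<-Mul1 | r0:Mul1,r1:5,r2:9,r3:4,r4:8,r5:3
c2: issue MUL r0<-Mul2 | r0:Mul2,r1:5,r2:9,r3:4,r4:8,r5:3
c3: issue ADD r4<-Add1 | r0:Mul2,r1:5,r2:9,r3:4,r4:Add1,r5:3
c4: stall | r0:Mul2,r1:5,r2:9,r3:4,r4:Add1,r5:3
c5: CDB Mul1=20; issue MUL r4<-Mul1 | r0:Mul2,r1:5,r2:9,r3:4,r4:Mul1,r5:3
c6: CDB Add1=10; stall | r0:Mul2,r1:5,r2:9,r3:4,r4:Mul1,r5:3
c7: stall | r0:Mul2,r1:5,r2:9,r3:4,r4:Mul1,r5:3
c8: stall | r0:Mul2,r1:5,r2:9,r3:4,r4:Mul1,r5:3
c9: CDB Mul1=81; issue MUL r5<-Mul1 | r0:Mul2,r1:5,r2:9,r3:4,r4:81,r5:Mul1
c10: CDB Mul2=400; issue SUB r5<-Add1 | r0:400,r1:5,r2:9,r3:4,r4:81,r5:Add1
c11: issue ADD r3<-Add2 | r0:400,r1:5,r2:9,r3:Add2,r4:81,r5:Add1
c12: - | r0:400,r1:5,r2:9,r3:Add2,r4:81,r5:Add1
c13: CDB Add1=395 | r0:400,r1:5,r2:9,r3:Add2,r4:81,r5:395
c14: CDB Mul1=32400 | r0:400,r1:5,r2:9,r3:Add2,r4:81,r5:395
c15: - | r0:400,r1:5,r2:9,r3:Add2,r4:81,r5:395
c16: CDB Add2=790 | r0:400,r1:5,r2:9,r3:790,r4:81,r5:395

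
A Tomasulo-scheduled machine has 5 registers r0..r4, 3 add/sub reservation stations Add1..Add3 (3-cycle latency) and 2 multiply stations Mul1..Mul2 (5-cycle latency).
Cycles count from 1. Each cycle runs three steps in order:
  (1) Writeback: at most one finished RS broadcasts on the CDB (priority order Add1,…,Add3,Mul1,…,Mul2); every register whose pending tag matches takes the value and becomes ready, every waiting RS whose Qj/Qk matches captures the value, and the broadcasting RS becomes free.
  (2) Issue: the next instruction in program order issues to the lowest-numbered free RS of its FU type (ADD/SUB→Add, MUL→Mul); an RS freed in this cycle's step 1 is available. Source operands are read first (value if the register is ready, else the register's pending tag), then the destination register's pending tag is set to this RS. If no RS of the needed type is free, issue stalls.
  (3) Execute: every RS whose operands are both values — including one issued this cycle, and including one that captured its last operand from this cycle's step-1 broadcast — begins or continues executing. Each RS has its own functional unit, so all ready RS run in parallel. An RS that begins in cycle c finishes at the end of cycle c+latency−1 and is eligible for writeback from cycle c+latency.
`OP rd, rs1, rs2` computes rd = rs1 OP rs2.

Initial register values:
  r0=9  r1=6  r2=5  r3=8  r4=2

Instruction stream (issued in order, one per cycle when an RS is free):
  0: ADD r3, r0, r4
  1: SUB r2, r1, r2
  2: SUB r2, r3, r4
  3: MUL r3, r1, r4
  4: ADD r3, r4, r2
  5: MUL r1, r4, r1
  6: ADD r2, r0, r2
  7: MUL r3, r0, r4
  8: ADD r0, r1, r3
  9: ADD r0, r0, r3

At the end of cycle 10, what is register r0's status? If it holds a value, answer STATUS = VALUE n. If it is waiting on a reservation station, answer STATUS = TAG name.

cycle 1: issue ADD r3<-Add1 // r0:9,r1:6,r2:5,r3:Add1,r4:2
cycle 2: issue SUB r2<-Add2 // r0:9,r1:6,r2:Add2,r3:Add1,r4:2
cycle 3: issue SUB r2<-Add3 // r0:9,r1:6,r2:Add3,r3:Add1,r4:2
cycle 4: CDB Add1=11; issue MUL r3<-Mul1 // r0:9,r1:6,r2:Add3,r3:Mul1,r4:2
cycle 5: CDB Add2=1; issue ADD r3<-Add1 // r0:9,r1:6,r2:Add3,r3:Add1,r4:2
cycle 6: issue MUL r1<-Mul2 // r0:9,r1:Mul2,r2:Add3,r3:Add1,r4:2
cycle 7: CDB Add3=9; issue ADD r2<-Add2 // r0:9,r1:Mul2,r2:Add2,r3:Add1,r4:2
cycle 8: stall // r0:9,r1:Mul2,r2:Add2,r3:Add1,r4:2
cycle 9: CDB Mul1=12; issue MUL r3<-Mul1 // r0:9,r1:Mul2,r2:Add2,r3:Mul1,r4:2
cycle 10: CDB Add1=11; issue ADD r0<-Add1 // r0:Add1,r1:Mul2,r2:Add2,r3:Mul1,r4:2

STATUS = TAG Add1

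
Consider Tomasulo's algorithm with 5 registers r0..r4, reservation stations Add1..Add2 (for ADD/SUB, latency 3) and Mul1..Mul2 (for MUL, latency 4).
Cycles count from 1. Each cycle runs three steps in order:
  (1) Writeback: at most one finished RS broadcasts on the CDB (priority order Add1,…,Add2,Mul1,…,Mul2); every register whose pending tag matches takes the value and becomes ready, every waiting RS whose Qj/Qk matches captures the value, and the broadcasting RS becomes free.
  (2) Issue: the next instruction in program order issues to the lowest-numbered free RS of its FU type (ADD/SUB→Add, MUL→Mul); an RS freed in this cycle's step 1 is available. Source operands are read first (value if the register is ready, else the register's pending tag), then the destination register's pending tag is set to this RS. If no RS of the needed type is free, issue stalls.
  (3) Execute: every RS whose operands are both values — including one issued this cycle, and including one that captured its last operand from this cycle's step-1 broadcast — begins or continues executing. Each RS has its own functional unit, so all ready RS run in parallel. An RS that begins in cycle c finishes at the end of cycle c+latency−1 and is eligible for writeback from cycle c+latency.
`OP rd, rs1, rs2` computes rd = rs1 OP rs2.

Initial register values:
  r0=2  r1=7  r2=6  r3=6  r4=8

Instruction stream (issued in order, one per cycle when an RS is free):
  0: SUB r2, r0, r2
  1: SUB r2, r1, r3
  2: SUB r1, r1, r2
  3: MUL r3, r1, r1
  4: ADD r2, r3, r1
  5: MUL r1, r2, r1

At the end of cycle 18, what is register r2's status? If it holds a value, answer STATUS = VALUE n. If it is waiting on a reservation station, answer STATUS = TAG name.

STATUS = VALUE 42

  c1: issue SUB r2<-Add1  regs: r0:2,r1:7,r2:Add1,r3:6,r4:8
  c2: issue SUB r2<-Add2  regs: r0:2,r1:7,r2:Add2,r3:6,r4:8
  c3: stall  regs: r0:2,r1:7,r2:Add2,r3:6,r4:8
  c4: CDB Add1=-4; issue SUB r1<-Add1  regs: r0:2,r1:Add1,r2:Add2,r3:6,r4:8
  c5: CDB Add2=1; issue MUL r3<-Mul1  regs: r0:2,r1:Add1,r2:1,r3:Mul1,r4:8
  c6: issue ADD r2<-Add2  regs: r0:2,r1:Add1,r2:Add2,r3:Mul1,r4:8
  c7: issue MUL r1<-Mul2  regs: r0:2,r1:Mul2,r2:Add2,r3:Mul1,r4:8
  c8: CDB Add1=6  regs: r0:2,r1:Mul2,r2:Add2,r3:Mul1,r4:8
  c9: -  regs: r0:2,r1:Mul2,r2:Add2,r3:Mul1,r4:8
  c10: -  regs: r0:2,r1:Mul2,r2:Add2,r3:Mul1,r4:8
  c11: -  regs: r0:2,r1:Mul2,r2:Add2,r3:Mul1,r4:8
  c12: CDB Mul1=36  regs: r0:2,r1:Mul2,r2:Add2,r3:36,r4:8
  c13: -  regs: r0:2,r1:Mul2,r2:Add2,r3:36,r4:8
  c14: -  regs: r0:2,r1:Mul2,r2:Add2,r3:36,r4:8
  c15: CDB Add2=42  regs: r0:2,r1:Mul2,r2:42,r3:36,r4:8
  c16: -  regs: r0:2,r1:Mul2,r2:42,r3:36,r4:8
  c17: -  regs: r0:2,r1:Mul2,r2:42,r3:36,r4:8
  c18: -  regs: r0:2,r1:Mul2,r2:42,r3:36,r4:8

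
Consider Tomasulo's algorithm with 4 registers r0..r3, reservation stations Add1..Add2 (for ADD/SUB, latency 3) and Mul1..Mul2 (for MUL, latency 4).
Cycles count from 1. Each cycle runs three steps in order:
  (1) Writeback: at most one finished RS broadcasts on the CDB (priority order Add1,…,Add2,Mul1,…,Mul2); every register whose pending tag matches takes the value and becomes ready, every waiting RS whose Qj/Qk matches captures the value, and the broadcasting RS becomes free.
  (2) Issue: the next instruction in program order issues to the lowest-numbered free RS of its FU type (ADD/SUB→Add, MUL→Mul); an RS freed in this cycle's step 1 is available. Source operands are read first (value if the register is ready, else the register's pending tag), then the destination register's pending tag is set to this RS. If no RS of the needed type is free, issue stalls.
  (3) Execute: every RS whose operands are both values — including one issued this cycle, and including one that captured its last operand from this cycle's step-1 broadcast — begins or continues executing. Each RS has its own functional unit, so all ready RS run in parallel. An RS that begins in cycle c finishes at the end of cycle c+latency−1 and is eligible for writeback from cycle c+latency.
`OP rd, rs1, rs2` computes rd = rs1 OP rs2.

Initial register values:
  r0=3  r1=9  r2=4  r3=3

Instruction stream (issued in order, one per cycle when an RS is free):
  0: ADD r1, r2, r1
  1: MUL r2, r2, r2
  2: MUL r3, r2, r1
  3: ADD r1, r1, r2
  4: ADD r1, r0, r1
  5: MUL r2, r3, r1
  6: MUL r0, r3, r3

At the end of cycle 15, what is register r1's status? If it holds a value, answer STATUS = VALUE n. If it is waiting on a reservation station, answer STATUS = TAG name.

STATUS = VALUE 32

  c1: issue ADD r1<-Add1  regs: r0:3,r1:Add1,r2:4,r3:3
  c2: issue MUL r2<-Mul1  regs: r0:3,r1:Add1,r2:Mul1,r3:3
  c3: issue MUL r3<-Mul2  regs: r0:3,r1:Add1,r2:Mul1,r3:Mul2
  c4: CDB Add1=13; issue ADD r1<-Add1  regs: r0:3,r1:Add1,r2:Mul1,r3:Mul2
  c5: issue ADD r1<-Add2  regs: r0:3,r1:Add2,r2:Mul1,r3:Mul2
  c6: CDB Mul1=16; issue MUL r2<-Mul1  regs: r0:3,r1:Add2,r2:Mul1,r3:Mul2
  c7: stall  regs: r0:3,r1:Add2,r2:Mul1,r3:Mul2
  c8: stall  regs: r0:3,r1:Add2,r2:Mul1,r3:Mul2
  c9: CDB Add1=29; stall  regs: r0:3,r1:Add2,r2:Mul1,r3:Mul2
  c10: CDB Mul2=208; issue MUL r0<-Mul2  regs: r0:Mul2,r1:Add2,r2:Mul1,r3:208
  c11: -  regs: r0:Mul2,r1:Add2,r2:Mul1,r3:208
  c12: CDB Add2=32  regs: r0:Mul2,r1:32,r2:Mul1,r3:208
  c13: -  regs: r0:Mul2,r1:32,r2:Mul1,r3:208
  c14: CDB Mul2=43264  regs: r0:43264,r1:32,r2:Mul1,r3:208
  c15: -  regs: r0:43264,r1:32,r2:Mul1,r3:208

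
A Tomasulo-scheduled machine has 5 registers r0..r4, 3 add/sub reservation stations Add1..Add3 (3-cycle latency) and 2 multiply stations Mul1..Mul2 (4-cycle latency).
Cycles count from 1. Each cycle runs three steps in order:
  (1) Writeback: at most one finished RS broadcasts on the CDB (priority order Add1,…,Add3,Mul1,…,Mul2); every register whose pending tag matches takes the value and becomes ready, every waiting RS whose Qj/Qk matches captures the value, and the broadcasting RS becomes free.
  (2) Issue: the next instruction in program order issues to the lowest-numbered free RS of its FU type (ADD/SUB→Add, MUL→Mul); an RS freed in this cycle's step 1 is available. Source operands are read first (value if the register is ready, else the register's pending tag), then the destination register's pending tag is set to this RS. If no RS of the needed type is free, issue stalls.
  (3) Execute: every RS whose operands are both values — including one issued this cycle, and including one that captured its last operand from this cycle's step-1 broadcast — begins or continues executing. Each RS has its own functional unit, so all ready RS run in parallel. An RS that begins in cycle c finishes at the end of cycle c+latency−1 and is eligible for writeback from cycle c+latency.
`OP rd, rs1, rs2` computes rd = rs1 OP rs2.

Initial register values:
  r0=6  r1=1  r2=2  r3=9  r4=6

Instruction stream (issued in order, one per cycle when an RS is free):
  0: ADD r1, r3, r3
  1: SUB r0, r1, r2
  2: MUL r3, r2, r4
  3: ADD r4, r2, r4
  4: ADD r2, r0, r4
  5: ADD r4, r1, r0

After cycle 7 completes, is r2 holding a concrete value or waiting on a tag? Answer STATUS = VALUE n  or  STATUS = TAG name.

STATUS = TAG Add3

  c1: issue ADD r1<-Add1  regs: r0:6,r1:Add1,r2:2,r3:9,r4:6
  c2: issue SUB r0<-Add2  regs: r0:Add2,r1:Add1,r2:2,r3:9,r4:6
  c3: issue MUL r3<-Mul1  regs: r0:Add2,r1:Add1,r2:2,r3:Mul1,r4:6
  c4: CDB Add1=18; issue ADD r4<-Add1  regs: r0:Add2,r1:18,r2:2,r3:Mul1,r4:Add1
  c5: issue ADD r2<-Add3  regs: r0:Add2,r1:18,r2:Add3,r3:Mul1,r4:Add1
  c6: stall  regs: r0:Add2,r1:18,r2:Add3,r3:Mul1,r4:Add1
  c7: CDB Add1=8; issue ADD r4<-Add1  regs: r0:Add2,r1:18,r2:Add3,r3:Mul1,r4:Add1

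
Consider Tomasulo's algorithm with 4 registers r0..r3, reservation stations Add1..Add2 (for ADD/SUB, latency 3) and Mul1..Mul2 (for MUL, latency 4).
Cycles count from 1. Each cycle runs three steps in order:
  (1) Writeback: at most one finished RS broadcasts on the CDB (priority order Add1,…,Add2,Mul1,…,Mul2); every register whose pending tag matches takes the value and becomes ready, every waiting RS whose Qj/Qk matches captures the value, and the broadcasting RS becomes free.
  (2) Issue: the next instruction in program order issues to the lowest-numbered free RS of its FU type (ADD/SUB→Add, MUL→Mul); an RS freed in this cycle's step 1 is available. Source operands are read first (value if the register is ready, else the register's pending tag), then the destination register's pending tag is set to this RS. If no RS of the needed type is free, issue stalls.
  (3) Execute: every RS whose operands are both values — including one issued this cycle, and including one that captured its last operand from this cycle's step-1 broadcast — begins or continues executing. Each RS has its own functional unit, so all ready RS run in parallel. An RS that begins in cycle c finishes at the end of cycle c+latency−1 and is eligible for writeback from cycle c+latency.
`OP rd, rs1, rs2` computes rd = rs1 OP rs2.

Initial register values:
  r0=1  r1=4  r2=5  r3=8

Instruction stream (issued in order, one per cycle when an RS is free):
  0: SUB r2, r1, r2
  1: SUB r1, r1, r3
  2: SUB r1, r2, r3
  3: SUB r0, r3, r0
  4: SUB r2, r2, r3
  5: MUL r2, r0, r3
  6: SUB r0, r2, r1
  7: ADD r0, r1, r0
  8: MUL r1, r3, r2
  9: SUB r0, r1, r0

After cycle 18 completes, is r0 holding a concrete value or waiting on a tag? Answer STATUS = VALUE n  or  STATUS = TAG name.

  c1: issue SUB r2<-Add1  regs: r0:1,r1:4,r2:Add1,r3:8
  c2: issue SUB r1<-Add2  regs: r0:1,r1:Add2,r2:Add1,r3:8
  c3: stall  regs: r0:1,r1:Add2,r2:Add1,r3:8
  c4: CDB Add1=-1; issue SUB r1<-Add1  regs: r0:1,r1:Add1,r2:-1,r3:8
  c5: CDB Add2=-4; issue SUB r0<-Add2  regs: r0:Add2,r1:Add1,r2:-1,r3:8
  c6: stall  regs: r0:Add2,r1:Add1,r2:-1,r3:8
  c7: CDB Add1=-9; issue SUB r2<-Add1  regs: r0:Add2,r1:-9,r2:Add1,r3:8
  c8: CDB Add2=7; issue MUL r2<-Mul1  regs: r0:7,r1:-9,r2:Mul1,r3:8
  c9: issue SUB r0<-Add2  regs: r0:Add2,r1:-9,r2:Mul1,r3:8
  c10: CDB Add1=-9; issue ADD r0<-Add1  regs: r0:Add1,r1:-9,r2:Mul1,r3:8
  c11: issue MUL r1<-Mul2  regs: r0:Add1,r1:Mul2,r2:Mul1,r3:8
  c12: CDB Mul1=56; stall  regs: r0:Add1,r1:Mul2,r2:56,r3:8
  c13: stall  regs: r0:Add1,r1:Mul2,r2:56,r3:8
  c14: stall  regs: r0:Add1,r1:Mul2,r2:56,r3:8
  c15: CDB Add2=65; issue SUB r0<-Add2  regs: r0:Add2,r1:Mul2,r2:56,r3:8
  c16: CDB Mul2=448  regs: r0:Add2,r1:448,r2:56,r3:8
  c17: -  regs: r0:Add2,r1:448,r2:56,r3:8
  c18: CDB Add1=56  regs: r0:Add2,r1:448,r2:56,r3:8

STATUS = TAG Add2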